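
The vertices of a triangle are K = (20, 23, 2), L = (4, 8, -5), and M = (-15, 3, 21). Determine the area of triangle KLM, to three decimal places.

361.957

KL = (-16, -15, -7),  KM = (-35, -20, 19)
i: (-15)·19 - (-7)·(-20) = -285 - 140 = -425
j: (-7)·(-35) - (-16)·19 = 245 - (-304) = 549
k: (-16)·(-20) - (-15)·(-35) = 320 - 525 = -205
KL × KM = (-425, 549, -205)
|KL × KM| = √524051 ≈ 723.9137
area = ½ · 723.9137 ≈ 361.957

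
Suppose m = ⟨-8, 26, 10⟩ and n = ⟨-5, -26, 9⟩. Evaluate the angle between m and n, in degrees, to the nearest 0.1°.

132.4

m · n = (-8)·(-5) + 26·(-26) + 10·9 = 40 - 676 + 90 = -546
|m|² = 64 + 676 + 100 = 840,  |m| = √840 ≈ 28.982753
|n|² = 25 + 676 + 81 = 782,  |n| = √782 ≈ 27.964263
cos θ = -546 / (28.982753 · 27.964263) ≈ -0.67367
θ = arccos(-0.67367) ≈ 132.4°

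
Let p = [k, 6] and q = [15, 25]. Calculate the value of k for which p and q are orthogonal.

p · q = k·15 + 6·25 = 150 + 15k
Set equal to 0: 15k = -150, so k = -10.

-10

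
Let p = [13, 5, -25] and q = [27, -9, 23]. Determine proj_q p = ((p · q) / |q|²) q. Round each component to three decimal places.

p · q = 13·27 + 5·(-9) + (-25)·23 = 351 - 45 - 575 = -269
|q|² = 729 + 81 + 529 = 1339
proj_q p = (-269/1339) · (27, -9, 23) ≈ (-5.424, 1.808, -4.621)

(-5.424, 1.808, -4.621)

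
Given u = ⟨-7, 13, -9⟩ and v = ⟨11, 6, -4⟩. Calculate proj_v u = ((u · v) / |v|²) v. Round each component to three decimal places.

u · v = (-7)·11 + 13·6 + (-9)·(-4) = -77 + 78 + 36 = 37
|v|² = 121 + 36 + 16 = 173
proj_v u = (37/173) · (11, 6, -4) ≈ (2.353, 1.283, -0.855)

(2.353, 1.283, -0.855)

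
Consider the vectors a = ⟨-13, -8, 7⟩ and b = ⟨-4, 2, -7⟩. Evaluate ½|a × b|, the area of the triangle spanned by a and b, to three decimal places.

i: (-8)·(-7) - 7·2 = 56 - 14 = 42
j: 7·(-4) - (-13)·(-7) = -28 - 91 = -119
k: (-13)·2 - (-8)·(-4) = -26 - 32 = -58
a × b = (42, -119, -58)
|a × b| = √(42² + (-119)² + (-58)²) = √19289 ≈ 138.8848
area = ½ · 138.8848 ≈ 69.442

69.442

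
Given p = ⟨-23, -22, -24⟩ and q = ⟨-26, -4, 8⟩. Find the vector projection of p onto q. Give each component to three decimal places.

p · q = (-23)·(-26) + (-22)·(-4) + (-24)·8 = 598 + 88 - 192 = 494
|q|² = 676 + 16 + 64 = 756
proj_q p = (494/756) · (-26, -4, 8) ≈ (-16.989, -2.614, 5.228)

(-16.989, -2.614, 5.228)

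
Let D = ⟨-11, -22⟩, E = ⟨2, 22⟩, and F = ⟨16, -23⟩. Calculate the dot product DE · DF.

307

DE = E − D = (13, 44)
DF = F − D = (27, -1)
DE · DF = 13·27 + 44·(-1) = 351 - 44 = 307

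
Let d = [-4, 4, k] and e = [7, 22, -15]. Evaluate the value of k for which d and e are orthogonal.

4

d · e = (-4)·7 + 4·22 + k·(-15) = 60 - 15k
Set equal to 0: -15k = -60, so k = 4.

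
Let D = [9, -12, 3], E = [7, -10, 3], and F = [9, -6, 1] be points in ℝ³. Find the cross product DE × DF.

DE = (-2, 2, 0)
DF = (0, 6, -2)
i: 2·(-2) - 0·6 = -4 - 0 = -4
j: 0·0 - (-2)·(-2) = 0 - 4 = -4
k: (-2)·6 - 2·0 = -12 - 0 = -12
DE × DF = (-4, -4, -12)

(-4, -4, -12)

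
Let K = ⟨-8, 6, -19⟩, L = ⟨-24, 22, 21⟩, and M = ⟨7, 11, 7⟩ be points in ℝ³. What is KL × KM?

(216, 1016, -320)

KL = (-16, 16, 40)
KM = (15, 5, 26)
i: 16·26 - 40·5 = 416 - 200 = 216
j: 40·15 - (-16)·26 = 600 - (-416) = 1016
k: (-16)·5 - 16·15 = -80 - 240 = -320
KL × KM = (216, 1016, -320)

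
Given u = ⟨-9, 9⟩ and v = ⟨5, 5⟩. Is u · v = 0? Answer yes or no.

yes

u · v = (-9)·5 + 9·5 = -45 + 45 = 0
Zero, so the vectors are orthogonal.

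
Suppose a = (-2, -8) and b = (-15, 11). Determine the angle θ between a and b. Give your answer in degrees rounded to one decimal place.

a · b = (-2)·(-15) + (-8)·11 = 30 - 88 = -58
|a|² = 4 + 64 = 68,  |a| = √68 ≈ 8.246211
|b|² = 225 + 121 = 346,  |b| = √346 ≈ 18.601075
cos θ = -58 / (8.246211 · 18.601075) ≈ -0.37813
θ = arccos(-0.37813) ≈ 112.2°

112.2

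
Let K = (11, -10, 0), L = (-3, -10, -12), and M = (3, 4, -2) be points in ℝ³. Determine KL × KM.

(168, 68, -196)

KL = (-14, 0, -12)
KM = (-8, 14, -2)
i: 0·(-2) - (-12)·14 = 0 - (-168) = 168
j: (-12)·(-8) - (-14)·(-2) = 96 - 28 = 68
k: (-14)·14 - 0·(-8) = -196 - 0 = -196
KL × KM = (168, 68, -196)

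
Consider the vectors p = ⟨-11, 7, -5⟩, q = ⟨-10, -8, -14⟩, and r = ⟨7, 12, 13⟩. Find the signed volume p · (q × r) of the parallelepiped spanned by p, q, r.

q × r:
i: (-8)·13 - (-14)·12 = -104 - (-168) = 64
j: (-14)·7 - (-10)·13 = -98 - (-130) = 32
k: (-10)·12 - (-8)·7 = -120 - (-56) = -64
q × r = (64, 32, -64)
p · (q × r) = (-11)·64 + 7·32 + (-5)·(-64) = -704 + 224 + 320 = -160

-160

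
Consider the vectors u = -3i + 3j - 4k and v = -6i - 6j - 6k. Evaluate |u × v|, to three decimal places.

55.642

i: 3·(-6) - (-4)·(-6) = -18 - 24 = -42
j: (-4)·(-6) - (-3)·(-6) = 24 - 18 = 6
k: (-3)·(-6) - 3·(-6) = 18 - (-18) = 36
u × v = (-42, 6, 36)
|u × v| = √((-42)² + 6² + 36²) = √3096 ≈ 55.6417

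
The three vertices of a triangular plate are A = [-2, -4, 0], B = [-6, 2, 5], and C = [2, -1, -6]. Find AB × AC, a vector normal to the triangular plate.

(-51, -4, -36)

AB = (-4, 6, 5)
AC = (4, 3, -6)
i: 6·(-6) - 5·3 = -36 - 15 = -51
j: 5·4 - (-4)·(-6) = 20 - 24 = -4
k: (-4)·3 - 6·4 = -12 - 24 = -36
AB × AC = (-51, -4, -36)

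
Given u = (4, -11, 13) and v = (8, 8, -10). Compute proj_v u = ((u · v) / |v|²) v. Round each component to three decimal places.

(-6.526, -6.526, 8.158)

u · v = 4·8 + (-11)·8 + 13·(-10) = 32 - 88 - 130 = -186
|v|² = 64 + 64 + 100 = 228
proj_v u = (-186/228) · (8, 8, -10) ≈ (-6.526, -6.526, 8.158)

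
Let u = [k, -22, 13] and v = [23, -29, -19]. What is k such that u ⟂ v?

u · v = k·23 + (-22)·(-29) + 13·(-19) = 391 + 23k
Set equal to 0: 23k = -391, so k = -17.

-17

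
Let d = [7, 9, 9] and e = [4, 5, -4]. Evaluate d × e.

i: 9·(-4) - 9·5 = -36 - 45 = -81
j: 9·4 - 7·(-4) = 36 - (-28) = 64
k: 7·5 - 9·4 = 35 - 36 = -1
d × e = (-81, 64, -1)

(-81, 64, -1)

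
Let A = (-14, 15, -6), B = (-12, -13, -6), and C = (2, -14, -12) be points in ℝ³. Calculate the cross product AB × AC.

AB = (2, -28, 0)
AC = (16, -29, -6)
i: (-28)·(-6) - 0·(-29) = 168 - 0 = 168
j: 0·16 - 2·(-6) = 0 - (-12) = 12
k: 2·(-29) - (-28)·16 = -58 - (-448) = 390
AB × AC = (168, 12, 390)

(168, 12, 390)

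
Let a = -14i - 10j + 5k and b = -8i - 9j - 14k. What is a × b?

i: (-10)·(-14) - 5·(-9) = 140 - (-45) = 185
j: 5·(-8) - (-14)·(-14) = -40 - 196 = -236
k: (-14)·(-9) - (-10)·(-8) = 126 - 80 = 46
a × b = (185, -236, 46)

(185, -236, 46)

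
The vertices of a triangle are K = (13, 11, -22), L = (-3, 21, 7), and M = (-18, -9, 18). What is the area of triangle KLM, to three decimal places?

KL = (-16, 10, 29),  KM = (-31, -20, 40)
i: 10·40 - 29·(-20) = 400 - (-580) = 980
j: 29·(-31) - (-16)·40 = -899 - (-640) = -259
k: (-16)·(-20) - 10·(-31) = 320 - (-310) = 630
KL × KM = (980, -259, 630)
|KL × KM| = √1424381 ≈ 1193.4743
area = ½ · 1193.4743 ≈ 596.737

596.737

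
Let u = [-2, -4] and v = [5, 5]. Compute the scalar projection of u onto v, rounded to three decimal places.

-4.243

u · v = (-2)·5 + (-4)·5 = -10 - 20 = -30
|v| = √(25 + 25) = √50 ≈ 7.0711
comp_v u = -30 / √50 ≈ -4.243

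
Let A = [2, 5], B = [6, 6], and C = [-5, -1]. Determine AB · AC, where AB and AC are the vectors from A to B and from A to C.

AB = B − A = (4, 1)
AC = C − A = (-7, -6)
AB · AC = 4·(-7) + 1·(-6) = -28 - 6 = -34

-34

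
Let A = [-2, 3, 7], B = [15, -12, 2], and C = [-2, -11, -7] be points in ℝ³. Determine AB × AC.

AB = (17, -15, -5)
AC = (0, -14, -14)
i: (-15)·(-14) - (-5)·(-14) = 210 - 70 = 140
j: (-5)·0 - 17·(-14) = 0 - (-238) = 238
k: 17·(-14) - (-15)·0 = -238 - 0 = -238
AB × AC = (140, 238, -238)

(140, 238, -238)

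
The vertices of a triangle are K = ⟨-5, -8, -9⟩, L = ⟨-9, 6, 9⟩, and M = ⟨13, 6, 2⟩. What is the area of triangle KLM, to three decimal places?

244.894

KL = (-4, 14, 18),  KM = (18, 14, 11)
i: 14·11 - 18·14 = 154 - 252 = -98
j: 18·18 - (-4)·11 = 324 - (-44) = 368
k: (-4)·14 - 14·18 = -56 - 252 = -308
KL × KM = (-98, 368, -308)
|KL × KM| = √239892 ≈ 489.7877
area = ½ · 489.7877 ≈ 244.894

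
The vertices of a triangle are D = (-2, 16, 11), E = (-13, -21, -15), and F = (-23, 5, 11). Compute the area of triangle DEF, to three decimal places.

DE = (-11, -37, -26),  DF = (-21, -11, 0)
i: (-37)·0 - (-26)·(-11) = 0 - 286 = -286
j: (-26)·(-21) - (-11)·0 = 546 - 0 = 546
k: (-11)·(-11) - (-37)·(-21) = 121 - 777 = -656
DE × DF = (-286, 546, -656)
|DE × DF| = √810248 ≈ 900.1378
area = ½ · 900.1378 ≈ 450.069

450.069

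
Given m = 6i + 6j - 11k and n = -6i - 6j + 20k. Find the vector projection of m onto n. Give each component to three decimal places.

(3.712, 3.712, -12.373)

m · n = 6·(-6) + 6·(-6) + (-11)·20 = -36 - 36 - 220 = -292
|n|² = 36 + 36 + 400 = 472
proj_n m = (-292/472) · (-6, -6, 20) ≈ (3.712, 3.712, -12.373)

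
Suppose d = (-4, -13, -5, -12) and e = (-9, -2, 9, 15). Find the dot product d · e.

d · e = (-4)·(-9) + (-13)·(-2) + (-5)·9 + (-12)·15 = 36 + 26 - 45 - 180 = -163

-163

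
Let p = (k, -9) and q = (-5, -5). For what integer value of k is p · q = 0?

p · q = k·(-5) + (-9)·(-5) = 45 - 5k
Set equal to 0: -5k = -45, so k = 9.

9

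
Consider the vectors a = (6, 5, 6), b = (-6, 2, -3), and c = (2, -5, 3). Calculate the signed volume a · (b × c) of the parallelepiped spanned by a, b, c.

b × c:
i: 2·3 - (-3)·(-5) = 6 - 15 = -9
j: (-3)·2 - (-6)·3 = -6 - (-18) = 12
k: (-6)·(-5) - 2·2 = 30 - 4 = 26
b × c = (-9, 12, 26)
a · (b × c) = 6·(-9) + 5·12 + 6·26 = -54 + 60 + 156 = 162

162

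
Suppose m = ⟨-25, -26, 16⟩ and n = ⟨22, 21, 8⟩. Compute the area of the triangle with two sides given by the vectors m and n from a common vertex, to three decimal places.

i: (-26)·8 - 16·21 = -208 - 336 = -544
j: 16·22 - (-25)·8 = 352 - (-200) = 552
k: (-25)·21 - (-26)·22 = -525 - (-572) = 47
m × n = (-544, 552, 47)
|m × n| = √((-544)² + 552² + 47²) = √602849 ≈ 776.4335
area = ½ · 776.4335 ≈ 388.217

388.217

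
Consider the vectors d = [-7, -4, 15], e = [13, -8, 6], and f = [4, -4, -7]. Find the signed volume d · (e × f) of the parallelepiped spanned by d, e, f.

-1320

e × f:
i: (-8)·(-7) - 6·(-4) = 56 - (-24) = 80
j: 6·4 - 13·(-7) = 24 - (-91) = 115
k: 13·(-4) - (-8)·4 = -52 - (-32) = -20
e × f = (80, 115, -20)
d · (e × f) = (-7)·80 + (-4)·115 + 15·(-20) = -560 - 460 - 300 = -1320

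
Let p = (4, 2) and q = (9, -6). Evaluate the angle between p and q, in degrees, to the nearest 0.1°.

60.3

p · q = 4·9 + 2·(-6) = 36 - 12 = 24
|p|² = 16 + 4 = 20,  |p| = √20 ≈ 4.472136
|q|² = 81 + 36 = 117,  |q| = √117 ≈ 10.816654
cos θ = 24 / (4.472136 · 10.816654) ≈ 0.49614
θ = arccos(0.49614) ≈ 60.3°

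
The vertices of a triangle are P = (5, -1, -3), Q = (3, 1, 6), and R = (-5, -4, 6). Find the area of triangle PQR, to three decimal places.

PQ = (-2, 2, 9),  PR = (-10, -3, 9)
i: 2·9 - 9·(-3) = 18 - (-27) = 45
j: 9·(-10) - (-2)·9 = -90 - (-18) = -72
k: (-2)·(-3) - 2·(-10) = 6 - (-20) = 26
PQ × PR = (45, -72, 26)
|PQ × PR| = √7885 ≈ 88.7975
area = ½ · 88.7975 ≈ 44.399

44.399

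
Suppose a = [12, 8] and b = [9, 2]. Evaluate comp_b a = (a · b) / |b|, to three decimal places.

a · b = 12·9 + 8·2 = 108 + 16 = 124
|b| = √(81 + 4) = √85 ≈ 9.2195
comp_b a = 124 / √85 ≈ 13.450

13.450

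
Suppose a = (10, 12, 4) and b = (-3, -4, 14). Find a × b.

(184, -152, -4)

i: 12·14 - 4·(-4) = 168 - (-16) = 184
j: 4·(-3) - 10·14 = -12 - 140 = -152
k: 10·(-4) - 12·(-3) = -40 - (-36) = -4
a × b = (184, -152, -4)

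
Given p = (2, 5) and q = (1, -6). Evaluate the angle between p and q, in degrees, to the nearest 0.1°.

p · q = 2·1 + 5·(-6) = 2 - 30 = -28
|p|² = 4 + 25 = 29,  |p| = √29 ≈ 5.385165
|q|² = 1 + 36 = 37,  |q| = √37 ≈ 6.082763
cos θ = -28 / (5.385165 · 6.082763) ≈ -0.85479
θ = arccos(-0.85479) ≈ 148.7°

148.7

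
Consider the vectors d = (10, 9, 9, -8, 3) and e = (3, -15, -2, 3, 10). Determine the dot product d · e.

-117

d · e = 10·3 + 9·(-15) + 9·(-2) + (-8)·3 + 3·10 = 30 - 135 - 18 - 24 + 30 = -117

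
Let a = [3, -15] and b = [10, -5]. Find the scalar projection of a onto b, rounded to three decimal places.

9.391

a · b = 3·10 + (-15)·(-5) = 30 + 75 = 105
|b| = √(100 + 25) = √125 ≈ 11.1803
comp_b a = 105 / √125 ≈ 9.391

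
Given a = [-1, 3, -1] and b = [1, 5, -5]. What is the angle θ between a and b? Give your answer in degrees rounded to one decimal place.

a · b = (-1)·1 + 3·5 + (-1)·(-5) = -1 + 15 + 5 = 19
|a|² = 1 + 9 + 1 = 11,  |a| = √11 ≈ 3.316625
|b|² = 1 + 25 + 25 = 51,  |b| = √51 ≈ 7.141428
cos θ = 19 / (3.316625 · 7.141428) ≈ 0.80218
θ = arccos(0.80218) ≈ 36.7°

36.7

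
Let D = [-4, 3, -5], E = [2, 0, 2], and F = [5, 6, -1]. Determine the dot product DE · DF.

73

DE = E − D = (6, -3, 7)
DF = F − D = (9, 3, 4)
DE · DF = 6·9 + (-3)·3 + 7·4 = 54 - 9 + 28 = 73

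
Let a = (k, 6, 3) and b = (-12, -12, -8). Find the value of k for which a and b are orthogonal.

a · b = k·(-12) + 6·(-12) + 3·(-8) = -96 - 12k
Set equal to 0: -12k = 96, so k = -8.

-8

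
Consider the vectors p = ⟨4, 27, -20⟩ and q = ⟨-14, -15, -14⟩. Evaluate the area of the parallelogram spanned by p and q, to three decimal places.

i: 27·(-14) - (-20)·(-15) = -378 - 300 = -678
j: (-20)·(-14) - 4·(-14) = 280 - (-56) = 336
k: 4·(-15) - 27·(-14) = -60 - (-378) = 318
p × q = (-678, 336, 318)
|p × q| = √((-678)² + 336² + 318²) = √673704 ≈ 820.7947

820.795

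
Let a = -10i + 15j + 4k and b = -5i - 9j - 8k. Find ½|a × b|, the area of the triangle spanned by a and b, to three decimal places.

i: 15·(-8) - 4·(-9) = -120 - (-36) = -84
j: 4·(-5) - (-10)·(-8) = -20 - 80 = -100
k: (-10)·(-9) - 15·(-5) = 90 - (-75) = 165
a × b = (-84, -100, 165)
|a × b| = √((-84)² + (-100)² + 165²) = √44281 ≈ 210.4305
area = ½ · 210.4305 ≈ 105.215

105.215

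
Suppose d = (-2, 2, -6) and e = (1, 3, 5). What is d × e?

(28, 4, -8)

i: 2·5 - (-6)·3 = 10 - (-18) = 28
j: (-6)·1 - (-2)·5 = -6 - (-10) = 4
k: (-2)·3 - 2·1 = -6 - 2 = -8
d × e = (28, 4, -8)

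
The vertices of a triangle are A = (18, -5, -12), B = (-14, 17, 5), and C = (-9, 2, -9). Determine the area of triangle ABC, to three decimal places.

260.518

AB = (-32, 22, 17),  AC = (-27, 7, 3)
i: 22·3 - 17·7 = 66 - 119 = -53
j: 17·(-27) - (-32)·3 = -459 - (-96) = -363
k: (-32)·7 - 22·(-27) = -224 - (-594) = 370
AB × AC = (-53, -363, 370)
|AB × AC| = √271478 ≈ 521.0355
area = ½ · 521.0355 ≈ 260.518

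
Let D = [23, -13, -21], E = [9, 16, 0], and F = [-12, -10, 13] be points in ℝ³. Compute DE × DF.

DE = (-14, 29, 21)
DF = (-35, 3, 34)
i: 29·34 - 21·3 = 986 - 63 = 923
j: 21·(-35) - (-14)·34 = -735 - (-476) = -259
k: (-14)·3 - 29·(-35) = -42 - (-1015) = 973
DE × DF = (923, -259, 973)

(923, -259, 973)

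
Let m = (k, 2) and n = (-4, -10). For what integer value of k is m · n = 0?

m · n = k·(-4) + 2·(-10) = -20 - 4k
Set equal to 0: -4k = 20, so k = -5.

-5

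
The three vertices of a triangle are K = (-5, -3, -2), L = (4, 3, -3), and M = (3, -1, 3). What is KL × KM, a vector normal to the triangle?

KL = (9, 6, -1)
KM = (8, 2, 5)
i: 6·5 - (-1)·2 = 30 - (-2) = 32
j: (-1)·8 - 9·5 = -8 - 45 = -53
k: 9·2 - 6·8 = 18 - 48 = -30
KL × KM = (32, -53, -30)

(32, -53, -30)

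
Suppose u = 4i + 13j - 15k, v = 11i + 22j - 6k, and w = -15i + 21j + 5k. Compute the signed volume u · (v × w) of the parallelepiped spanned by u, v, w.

v × w:
i: 22·5 - (-6)·21 = 110 - (-126) = 236
j: (-6)·(-15) - 11·5 = 90 - 55 = 35
k: 11·21 - 22·(-15) = 231 - (-330) = 561
v × w = (236, 35, 561)
u · (v × w) = 4·236 + 13·35 + (-15)·561 = 944 + 455 - 8415 = -7016

-7016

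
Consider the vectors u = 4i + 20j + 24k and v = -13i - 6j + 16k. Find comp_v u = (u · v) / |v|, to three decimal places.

u · v = 4·(-13) + 20·(-6) + 24·16 = -52 - 120 + 384 = 212
|v| = √(169 + 36 + 256) = √461 ≈ 21.4709
comp_v u = 212 / √461 ≈ 9.874

9.874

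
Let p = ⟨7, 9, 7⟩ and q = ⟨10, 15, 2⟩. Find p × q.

i: 9·2 - 7·15 = 18 - 105 = -87
j: 7·10 - 7·2 = 70 - 14 = 56
k: 7·15 - 9·10 = 105 - 90 = 15
p × q = (-87, 56, 15)

(-87, 56, 15)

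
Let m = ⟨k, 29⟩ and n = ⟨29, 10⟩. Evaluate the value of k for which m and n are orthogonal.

-10

m · n = k·29 + 29·10 = 290 + 29k
Set equal to 0: 29k = -290, so k = -10.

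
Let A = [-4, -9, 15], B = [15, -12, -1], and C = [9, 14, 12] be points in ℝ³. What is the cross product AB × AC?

(377, -151, 476)

AB = (19, -3, -16)
AC = (13, 23, -3)
i: (-3)·(-3) - (-16)·23 = 9 - (-368) = 377
j: (-16)·13 - 19·(-3) = -208 - (-57) = -151
k: 19·23 - (-3)·13 = 437 - (-39) = 476
AB × AC = (377, -151, 476)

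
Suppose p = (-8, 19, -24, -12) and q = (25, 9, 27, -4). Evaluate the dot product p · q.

p · q = (-8)·25 + 19·9 + (-24)·27 + (-12)·(-4) = -200 + 171 - 648 + 48 = -629

-629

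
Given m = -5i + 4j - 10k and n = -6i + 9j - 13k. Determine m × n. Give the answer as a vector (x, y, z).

i: 4·(-13) - (-10)·9 = -52 - (-90) = 38
j: (-10)·(-6) - (-5)·(-13) = 60 - 65 = -5
k: (-5)·9 - 4·(-6) = -45 - (-24) = -21
m × n = (38, -5, -21)

(38, -5, -21)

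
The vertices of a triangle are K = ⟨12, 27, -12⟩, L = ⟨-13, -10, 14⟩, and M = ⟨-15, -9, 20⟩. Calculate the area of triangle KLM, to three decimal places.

142.223

KL = (-25, -37, 26),  KM = (-27, -36, 32)
i: (-37)·32 - 26·(-36) = -1184 - (-936) = -248
j: 26·(-27) - (-25)·32 = -702 - (-800) = 98
k: (-25)·(-36) - (-37)·(-27) = 900 - 999 = -99
KL × KM = (-248, 98, -99)
|KL × KM| = √80909 ≈ 284.4451
area = ½ · 284.4451 ≈ 142.223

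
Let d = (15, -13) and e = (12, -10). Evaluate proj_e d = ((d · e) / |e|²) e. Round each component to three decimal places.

d · e = 15·12 + (-13)·(-10) = 180 + 130 = 310
|e|² = 144 + 100 = 244
proj_e d = (310/244) · (12, -10) ≈ (15.246, -12.705)

(15.246, -12.705)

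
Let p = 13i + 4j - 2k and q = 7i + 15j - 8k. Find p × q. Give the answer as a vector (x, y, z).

(-2, 90, 167)

i: 4·(-8) - (-2)·15 = -32 - (-30) = -2
j: (-2)·7 - 13·(-8) = -14 - (-104) = 90
k: 13·15 - 4·7 = 195 - 28 = 167
p × q = (-2, 90, 167)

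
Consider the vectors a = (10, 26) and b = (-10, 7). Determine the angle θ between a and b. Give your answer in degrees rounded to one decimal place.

76.0

a · b = 10·(-10) + 26·7 = -100 + 182 = 82
|a|² = 100 + 676 = 776,  |a| = √776 ≈ 27.856777
|b|² = 100 + 49 = 149,  |b| = √149 ≈ 12.206556
cos θ = 82 / (27.856777 · 12.206556) ≈ 0.24115
θ = arccos(0.24115) ≈ 76.0°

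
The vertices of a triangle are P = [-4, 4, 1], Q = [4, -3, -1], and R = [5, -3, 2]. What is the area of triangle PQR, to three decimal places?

17.073

PQ = (8, -7, -2),  PR = (9, -7, 1)
i: (-7)·1 - (-2)·(-7) = -7 - 14 = -21
j: (-2)·9 - 8·1 = -18 - 8 = -26
k: 8·(-7) - (-7)·9 = -56 - (-63) = 7
PQ × PR = (-21, -26, 7)
|PQ × PR| = √1166 ≈ 34.1467
area = ½ · 34.1467 ≈ 17.073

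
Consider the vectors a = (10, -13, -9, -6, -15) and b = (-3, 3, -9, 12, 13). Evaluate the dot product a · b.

a · b = 10·(-3) + (-13)·3 + (-9)·(-9) + (-6)·12 + (-15)·13 = -30 - 39 + 81 - 72 - 195 = -255

-255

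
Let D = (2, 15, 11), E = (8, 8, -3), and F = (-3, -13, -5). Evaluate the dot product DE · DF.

390

DE = E − D = (6, -7, -14)
DF = F − D = (-5, -28, -16)
DE · DF = 6·(-5) + (-7)·(-28) + (-14)·(-16) = -30 + 196 + 224 = 390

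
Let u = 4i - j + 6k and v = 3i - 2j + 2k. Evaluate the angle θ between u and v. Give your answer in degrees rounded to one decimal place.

30.0

u · v = 4·3 + (-1)·(-2) + 6·2 = 12 + 2 + 12 = 26
|u|² = 16 + 1 + 36 = 53,  |u| = √53 ≈ 7.280110
|v|² = 9 + 4 + 4 = 17,  |v| = √17 ≈ 4.123106
cos θ = 26 / (7.280110 · 4.123106) ≈ 0.86619
θ = arccos(0.86619) ≈ 30.0°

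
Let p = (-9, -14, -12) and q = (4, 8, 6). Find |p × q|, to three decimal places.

i: (-14)·6 - (-12)·8 = -84 - (-96) = 12
j: (-12)·4 - (-9)·6 = -48 - (-54) = 6
k: (-9)·8 - (-14)·4 = -72 - (-56) = -16
p × q = (12, 6, -16)
|p × q| = √(12² + 6² + (-16)²) = √436 ≈ 20.8806

20.881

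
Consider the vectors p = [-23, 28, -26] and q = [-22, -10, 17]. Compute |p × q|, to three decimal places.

i: 28·17 - (-26)·(-10) = 476 - 260 = 216
j: (-26)·(-22) - (-23)·17 = 572 - (-391) = 963
k: (-23)·(-10) - 28·(-22) = 230 - (-616) = 846
p × q = (216, 963, 846)
|p × q| = √(216² + 963² + 846²) = √1689741 ≈ 1299.9004

1299.900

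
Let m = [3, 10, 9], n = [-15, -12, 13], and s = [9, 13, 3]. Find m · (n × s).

n × s:
i: (-12)·3 - 13·13 = -36 - 169 = -205
j: 13·9 - (-15)·3 = 117 - (-45) = 162
k: (-15)·13 - (-12)·9 = -195 - (-108) = -87
n × s = (-205, 162, -87)
m · (n × s) = 3·(-205) + 10·162 + 9·(-87) = -615 + 1620 - 783 = 222

222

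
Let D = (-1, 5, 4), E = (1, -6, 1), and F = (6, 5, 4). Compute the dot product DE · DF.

DE = E − D = (2, -11, -3)
DF = F − D = (7, 0, 0)
DE · DF = 2·7 + (-11)·0 + (-3)·0 = 14 + 0 + 0 = 14

14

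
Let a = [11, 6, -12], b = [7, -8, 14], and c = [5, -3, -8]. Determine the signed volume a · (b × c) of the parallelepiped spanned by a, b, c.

b × c:
i: (-8)·(-8) - 14·(-3) = 64 - (-42) = 106
j: 14·5 - 7·(-8) = 70 - (-56) = 126
k: 7·(-3) - (-8)·5 = -21 - (-40) = 19
b × c = (106, 126, 19)
a · (b × c) = 11·106 + 6·126 + (-12)·19 = 1166 + 756 - 228 = 1694

1694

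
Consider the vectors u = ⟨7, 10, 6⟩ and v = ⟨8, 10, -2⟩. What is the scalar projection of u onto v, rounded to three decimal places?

11.110

u · v = 7·8 + 10·10 + 6·(-2) = 56 + 100 - 12 = 144
|v| = √(64 + 100 + 4) = √168 ≈ 12.9615
comp_v u = 144 / √168 ≈ 11.110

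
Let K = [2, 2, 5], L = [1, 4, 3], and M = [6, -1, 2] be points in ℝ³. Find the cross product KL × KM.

(-12, -11, -5)

KL = (-1, 2, -2)
KM = (4, -3, -3)
i: 2·(-3) - (-2)·(-3) = -6 - 6 = -12
j: (-2)·4 - (-1)·(-3) = -8 - 3 = -11
k: (-1)·(-3) - 2·4 = 3 - 8 = -5
KL × KM = (-12, -11, -5)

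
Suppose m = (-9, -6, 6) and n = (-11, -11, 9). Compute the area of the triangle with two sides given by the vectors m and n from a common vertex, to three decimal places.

19.092

i: (-6)·9 - 6·(-11) = -54 - (-66) = 12
j: 6·(-11) - (-9)·9 = -66 - (-81) = 15
k: (-9)·(-11) - (-6)·(-11) = 99 - 66 = 33
m × n = (12, 15, 33)
|m × n| = √(12² + 15² + 33²) = √1458 ≈ 38.1838
area = ½ · 38.1838 ≈ 19.092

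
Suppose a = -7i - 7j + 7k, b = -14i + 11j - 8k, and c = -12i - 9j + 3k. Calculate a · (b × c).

1113

b × c:
i: 11·3 - (-8)·(-9) = 33 - 72 = -39
j: (-8)·(-12) - (-14)·3 = 96 - (-42) = 138
k: (-14)·(-9) - 11·(-12) = 126 - (-132) = 258
b × c = (-39, 138, 258)
a · (b × c) = (-7)·(-39) + (-7)·138 + 7·258 = 273 - 966 + 1806 = 1113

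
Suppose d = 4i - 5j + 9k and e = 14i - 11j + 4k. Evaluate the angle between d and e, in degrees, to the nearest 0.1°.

43.2

d · e = 4·14 + (-5)·(-11) + 9·4 = 56 + 55 + 36 = 147
|d|² = 16 + 25 + 81 = 122,  |d| = √122 ≈ 11.045361
|e|² = 196 + 121 + 16 = 333,  |e| = √333 ≈ 18.248288
cos θ = 147 / (11.045361 · 18.248288) ≈ 0.72932
θ = arccos(0.72932) ≈ 43.2°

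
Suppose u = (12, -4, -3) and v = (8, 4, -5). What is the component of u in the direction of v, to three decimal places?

u · v = 12·8 + (-4)·4 + (-3)·(-5) = 96 - 16 + 15 = 95
|v| = √(64 + 16 + 25) = √105 ≈ 10.2470
comp_v u = 95 / √105 ≈ 9.271

9.271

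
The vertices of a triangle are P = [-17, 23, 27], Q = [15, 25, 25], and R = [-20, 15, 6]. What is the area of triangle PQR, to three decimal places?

362.473

PQ = (32, 2, -2),  PR = (-3, -8, -21)
i: 2·(-21) - (-2)·(-8) = -42 - 16 = -58
j: (-2)·(-3) - 32·(-21) = 6 - (-672) = 678
k: 32·(-8) - 2·(-3) = -256 - (-6) = -250
PQ × PR = (-58, 678, -250)
|PQ × PR| = √525548 ≈ 724.9469
area = ½ · 724.9469 ≈ 362.473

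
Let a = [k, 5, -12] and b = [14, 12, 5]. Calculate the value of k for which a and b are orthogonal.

a · b = k·14 + 5·12 + (-12)·5 = 0 + 14k
Set equal to 0: 14k = 0, so k = 0.

0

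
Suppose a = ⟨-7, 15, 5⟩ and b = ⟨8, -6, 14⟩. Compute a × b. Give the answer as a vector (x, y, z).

i: 15·14 - 5·(-6) = 210 - (-30) = 240
j: 5·8 - (-7)·14 = 40 - (-98) = 138
k: (-7)·(-6) - 15·8 = 42 - 120 = -78
a × b = (240, 138, -78)

(240, 138, -78)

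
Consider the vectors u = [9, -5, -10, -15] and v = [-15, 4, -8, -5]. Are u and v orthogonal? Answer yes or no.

yes

u · v = 9·(-15) + (-5)·4 + (-10)·(-8) + (-15)·(-5) = -135 - 20 + 80 + 75 = 0
Zero, so the vectors are orthogonal.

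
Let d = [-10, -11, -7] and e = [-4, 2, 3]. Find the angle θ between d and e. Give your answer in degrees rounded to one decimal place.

d · e = (-10)·(-4) + (-11)·2 + (-7)·3 = 40 - 22 - 21 = -3
|d|² = 100 + 121 + 49 = 270,  |d| = √270 ≈ 16.431677
|e|² = 16 + 4 + 9 = 29,  |e| = √29 ≈ 5.385165
cos θ = -3 / (16.431677 · 5.385165) ≈ -0.03390
θ = arccos(-0.03390) ≈ 91.9°

91.9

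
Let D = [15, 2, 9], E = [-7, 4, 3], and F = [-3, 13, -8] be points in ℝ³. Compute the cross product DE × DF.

(32, -266, -206)

DE = (-22, 2, -6)
DF = (-18, 11, -17)
i: 2·(-17) - (-6)·11 = -34 - (-66) = 32
j: (-6)·(-18) - (-22)·(-17) = 108 - 374 = -266
k: (-22)·11 - 2·(-18) = -242 - (-36) = -206
DE × DF = (32, -266, -206)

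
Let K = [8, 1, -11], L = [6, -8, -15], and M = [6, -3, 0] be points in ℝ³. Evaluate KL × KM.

KL = (-2, -9, -4)
KM = (-2, -4, 11)
i: (-9)·11 - (-4)·(-4) = -99 - 16 = -115
j: (-4)·(-2) - (-2)·11 = 8 - (-22) = 30
k: (-2)·(-4) - (-9)·(-2) = 8 - 18 = -10
KL × KM = (-115, 30, -10)

(-115, 30, -10)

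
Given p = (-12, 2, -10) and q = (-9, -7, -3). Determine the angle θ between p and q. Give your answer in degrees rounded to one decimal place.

48.1

p · q = (-12)·(-9) + 2·(-7) + (-10)·(-3) = 108 - 14 + 30 = 124
|p|² = 144 + 4 + 100 = 248,  |p| = √248 ≈ 15.748016
|q|² = 81 + 49 + 9 = 139,  |q| = √139 ≈ 11.789826
cos θ = 124 / (15.748016 · 11.789826) ≈ 0.66786
θ = arccos(0.66786) ≈ 48.1°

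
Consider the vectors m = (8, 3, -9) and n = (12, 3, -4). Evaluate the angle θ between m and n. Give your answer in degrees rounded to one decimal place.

m · n = 8·12 + 3·3 + (-9)·(-4) = 96 + 9 + 36 = 141
|m|² = 64 + 9 + 81 = 154,  |m| = √154 ≈ 12.409674
|n|² = 144 + 9 + 16 = 169,  |n| = √169 ≈ 13.000000
cos θ = 141 / (12.409674 · 13.000000) ≈ 0.87401
θ = arccos(0.87401) ≈ 29.1°

29.1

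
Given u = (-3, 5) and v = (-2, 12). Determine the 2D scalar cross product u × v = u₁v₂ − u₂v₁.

(-3)·12 - 5·(-2) = -36 - (-10) = -26

-26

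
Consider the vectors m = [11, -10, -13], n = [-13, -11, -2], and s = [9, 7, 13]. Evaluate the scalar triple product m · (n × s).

n × s:
i: (-11)·13 - (-2)·7 = -143 - (-14) = -129
j: (-2)·9 - (-13)·13 = -18 - (-169) = 151
k: (-13)·7 - (-11)·9 = -91 - (-99) = 8
n × s = (-129, 151, 8)
m · (n × s) = 11·(-129) + (-10)·151 + (-13)·8 = -1419 - 1510 - 104 = -3033

-3033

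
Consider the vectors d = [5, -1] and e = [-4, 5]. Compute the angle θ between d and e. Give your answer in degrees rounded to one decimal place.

d · e = 5·(-4) + (-1)·5 = -20 - 5 = -25
|d|² = 25 + 1 = 26,  |d| = √26 ≈ 5.099020
|e|² = 16 + 25 = 41,  |e| = √41 ≈ 6.403124
cos θ = -25 / (5.099020 · 6.403124) ≈ -0.76570
θ = arccos(-0.76570) ≈ 140.0°

140.0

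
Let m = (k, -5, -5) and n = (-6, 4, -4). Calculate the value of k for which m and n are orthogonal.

m · n = k·(-6) + (-5)·4 + (-5)·(-4) = 0 - 6k
Set equal to 0: -6k = 0, so k = 0.

0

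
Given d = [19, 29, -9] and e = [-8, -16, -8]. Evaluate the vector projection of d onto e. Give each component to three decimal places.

(11.333, 22.667, 11.333)

d · e = 19·(-8) + 29·(-16) + (-9)·(-8) = -152 - 464 + 72 = -544
|e|² = 64 + 256 + 64 = 384
proj_e d = (-544/384) · (-8, -16, -8) ≈ (11.333, 22.667, 11.333)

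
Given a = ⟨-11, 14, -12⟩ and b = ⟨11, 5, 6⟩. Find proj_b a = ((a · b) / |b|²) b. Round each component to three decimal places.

(-7.434, -3.379, -4.055)

a · b = (-11)·11 + 14·5 + (-12)·6 = -121 + 70 - 72 = -123
|b|² = 121 + 25 + 36 = 182
proj_b a = (-123/182) · (11, 5, 6) ≈ (-7.434, -3.379, -4.055)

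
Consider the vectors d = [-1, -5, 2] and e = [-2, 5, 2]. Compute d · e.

d · e = (-1)·(-2) + (-5)·5 + 2·2 = 2 - 25 + 4 = -19

-19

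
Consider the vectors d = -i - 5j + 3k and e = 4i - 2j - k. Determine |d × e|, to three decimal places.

26.944

i: (-5)·(-1) - 3·(-2) = 5 - (-6) = 11
j: 3·4 - (-1)·(-1) = 12 - 1 = 11
k: (-1)·(-2) - (-5)·4 = 2 - (-20) = 22
d × e = (11, 11, 22)
|d × e| = √(11² + 11² + 22²) = √726 ≈ 26.9444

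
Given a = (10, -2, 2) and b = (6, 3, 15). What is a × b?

(-36, -138, 42)

i: (-2)·15 - 2·3 = -30 - 6 = -36
j: 2·6 - 10·15 = 12 - 150 = -138
k: 10·3 - (-2)·6 = 30 - (-12) = 42
a × b = (-36, -138, 42)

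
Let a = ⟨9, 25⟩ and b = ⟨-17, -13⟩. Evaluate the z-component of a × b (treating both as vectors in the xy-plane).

9·(-13) - 25·(-17) = -117 - (-425) = 308

308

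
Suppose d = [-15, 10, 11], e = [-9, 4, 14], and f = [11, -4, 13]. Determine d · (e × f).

e × f:
i: 4·13 - 14·(-4) = 52 - (-56) = 108
j: 14·11 - (-9)·13 = 154 - (-117) = 271
k: (-9)·(-4) - 4·11 = 36 - 44 = -8
e × f = (108, 271, -8)
d · (e × f) = (-15)·108 + 10·271 + 11·(-8) = -1620 + 2710 - 88 = 1002

1002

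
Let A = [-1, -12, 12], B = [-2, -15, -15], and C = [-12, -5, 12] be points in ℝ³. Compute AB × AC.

AB = (-1, -3, -27)
AC = (-11, 7, 0)
i: (-3)·0 - (-27)·7 = 0 - (-189) = 189
j: (-27)·(-11) - (-1)·0 = 297 - 0 = 297
k: (-1)·7 - (-3)·(-11) = -7 - 33 = -40
AB × AC = (189, 297, -40)

(189, 297, -40)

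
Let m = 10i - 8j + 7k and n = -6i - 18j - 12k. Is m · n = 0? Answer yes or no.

m · n = 10·(-6) + (-8)·(-18) + 7·(-12) = -60 + 144 - 84 = 0
Zero, so the vectors are orthogonal.

yes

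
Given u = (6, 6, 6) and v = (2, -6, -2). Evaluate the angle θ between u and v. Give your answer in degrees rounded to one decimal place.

121.5

u · v = 6·2 + 6·(-6) + 6·(-2) = 12 - 36 - 12 = -36
|u|² = 36 + 36 + 36 = 108,  |u| = √108 ≈ 10.392305
|v|² = 4 + 36 + 4 = 44,  |v| = √44 ≈ 6.633250
cos θ = -36 / (10.392305 · 6.633250) ≈ -0.52223
θ = arccos(-0.52223) ≈ 121.5°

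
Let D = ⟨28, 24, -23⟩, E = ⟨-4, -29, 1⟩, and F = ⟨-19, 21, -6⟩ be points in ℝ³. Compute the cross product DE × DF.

DE = (-32, -53, 24)
DF = (-47, -3, 17)
i: (-53)·17 - 24·(-3) = -901 - (-72) = -829
j: 24·(-47) - (-32)·17 = -1128 - (-544) = -584
k: (-32)·(-3) - (-53)·(-47) = 96 - 2491 = -2395
DE × DF = (-829, -584, -2395)

(-829, -584, -2395)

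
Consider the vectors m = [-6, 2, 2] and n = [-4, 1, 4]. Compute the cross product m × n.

i: 2·4 - 2·1 = 8 - 2 = 6
j: 2·(-4) - (-6)·4 = -8 - (-24) = 16
k: (-6)·1 - 2·(-4) = -6 - (-8) = 2
m × n = (6, 16, 2)

(6, 16, 2)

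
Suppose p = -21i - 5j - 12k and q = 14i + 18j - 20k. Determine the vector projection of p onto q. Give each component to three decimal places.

p · q = (-21)·14 + (-5)·18 + (-12)·(-20) = -294 - 90 + 240 = -144
|q|² = 196 + 324 + 400 = 920
proj_q p = (-144/920) · (14, 18, -20) ≈ (-2.191, -2.817, 3.130)

(-2.191, -2.817, 3.130)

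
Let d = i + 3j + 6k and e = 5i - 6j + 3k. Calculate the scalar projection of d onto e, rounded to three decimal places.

0.598

d · e = 1·5 + 3·(-6) + 6·3 = 5 - 18 + 18 = 5
|e| = √(25 + 36 + 9) = √70 ≈ 8.3666
comp_e d = 5 / √70 ≈ 0.598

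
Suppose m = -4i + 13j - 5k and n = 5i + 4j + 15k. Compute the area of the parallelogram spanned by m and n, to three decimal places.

232.403

i: 13·15 - (-5)·4 = 195 - (-20) = 215
j: (-5)·5 - (-4)·15 = -25 - (-60) = 35
k: (-4)·4 - 13·5 = -16 - 65 = -81
m × n = (215, 35, -81)
|m × n| = √(215² + 35² + (-81)²) = √54011 ≈ 232.4027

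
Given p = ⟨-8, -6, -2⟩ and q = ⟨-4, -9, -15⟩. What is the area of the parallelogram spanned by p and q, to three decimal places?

141.534

i: (-6)·(-15) - (-2)·(-9) = 90 - 18 = 72
j: (-2)·(-4) - (-8)·(-15) = 8 - 120 = -112
k: (-8)·(-9) - (-6)·(-4) = 72 - 24 = 48
p × q = (72, -112, 48)
|p × q| = √(72² + (-112)² + 48²) = √20032 ≈ 141.5344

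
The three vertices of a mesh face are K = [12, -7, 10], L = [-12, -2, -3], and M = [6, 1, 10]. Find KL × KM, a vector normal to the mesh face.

KL = (-24, 5, -13)
KM = (-6, 8, 0)
i: 5·0 - (-13)·8 = 0 - (-104) = 104
j: (-13)·(-6) - (-24)·0 = 78 - 0 = 78
k: (-24)·8 - 5·(-6) = -192 - (-30) = -162
KL × KM = (104, 78, -162)

(104, 78, -162)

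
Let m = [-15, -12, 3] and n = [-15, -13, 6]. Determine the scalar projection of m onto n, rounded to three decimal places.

19.241

m · n = (-15)·(-15) + (-12)·(-13) + 3·6 = 225 + 156 + 18 = 399
|n| = √(225 + 169 + 36) = √430 ≈ 20.7364
comp_n m = 399 / √430 ≈ 19.241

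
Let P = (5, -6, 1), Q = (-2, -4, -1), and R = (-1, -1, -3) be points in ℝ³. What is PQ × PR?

(2, -16, -23)

PQ = (-7, 2, -2)
PR = (-6, 5, -4)
i: 2·(-4) - (-2)·5 = -8 - (-10) = 2
j: (-2)·(-6) - (-7)·(-4) = 12 - 28 = -16
k: (-7)·5 - 2·(-6) = -35 - (-12) = -23
PQ × PR = (2, -16, -23)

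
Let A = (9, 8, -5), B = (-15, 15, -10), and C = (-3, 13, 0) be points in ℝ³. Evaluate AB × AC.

(60, 180, -36)

AB = (-24, 7, -5)
AC = (-12, 5, 5)
i: 7·5 - (-5)·5 = 35 - (-25) = 60
j: (-5)·(-12) - (-24)·5 = 60 - (-120) = 180
k: (-24)·5 - 7·(-12) = -120 - (-84) = -36
AB × AC = (60, 180, -36)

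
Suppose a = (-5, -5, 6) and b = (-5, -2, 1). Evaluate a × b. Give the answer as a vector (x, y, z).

(7, -25, -15)

i: (-5)·1 - 6·(-2) = -5 - (-12) = 7
j: 6·(-5) - (-5)·1 = -30 - (-5) = -25
k: (-5)·(-2) - (-5)·(-5) = 10 - 25 = -15
a × b = (7, -25, -15)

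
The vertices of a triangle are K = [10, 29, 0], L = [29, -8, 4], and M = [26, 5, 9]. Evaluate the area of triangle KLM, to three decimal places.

146.726

KL = (19, -37, 4),  KM = (16, -24, 9)
i: (-37)·9 - 4·(-24) = -333 - (-96) = -237
j: 4·16 - 19·9 = 64 - 171 = -107
k: 19·(-24) - (-37)·16 = -456 - (-592) = 136
KL × KM = (-237, -107, 136)
|KL × KM| = √86114 ≈ 293.4519
area = ½ · 293.4519 ≈ 146.726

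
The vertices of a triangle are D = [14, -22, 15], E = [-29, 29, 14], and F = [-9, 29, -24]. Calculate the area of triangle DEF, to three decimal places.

1372.221

DE = (-43, 51, -1),  DF = (-23, 51, -39)
i: 51·(-39) - (-1)·51 = -1989 - (-51) = -1938
j: (-1)·(-23) - (-43)·(-39) = 23 - 1677 = -1654
k: (-43)·51 - 51·(-23) = -2193 - (-1173) = -1020
DE × DF = (-1938, -1654, -1020)
|DE × DF| = √7531960 ≈ 2744.4417
area = ½ · 2744.4417 ≈ 1372.221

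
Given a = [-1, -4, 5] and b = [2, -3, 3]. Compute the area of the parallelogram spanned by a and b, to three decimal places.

i: (-4)·3 - 5·(-3) = -12 - (-15) = 3
j: 5·2 - (-1)·3 = 10 - (-3) = 13
k: (-1)·(-3) - (-4)·2 = 3 - (-8) = 11
a × b = (3, 13, 11)
|a × b| = √(3² + 13² + 11²) = √299 ≈ 17.2916

17.292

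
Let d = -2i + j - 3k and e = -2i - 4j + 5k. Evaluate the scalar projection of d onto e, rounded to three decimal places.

d · e = (-2)·(-2) + 1·(-4) + (-3)·5 = 4 - 4 - 15 = -15
|e| = √(4 + 16 + 25) = √45 ≈ 6.7082
comp_e d = -15 / √45 ≈ -2.236

-2.236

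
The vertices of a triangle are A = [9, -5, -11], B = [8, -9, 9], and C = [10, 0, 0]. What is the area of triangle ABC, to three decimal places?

73.651

AB = (-1, -4, 20),  AC = (1, 5, 11)
i: (-4)·11 - 20·5 = -44 - 100 = -144
j: 20·1 - (-1)·11 = 20 - (-11) = 31
k: (-1)·5 - (-4)·1 = -5 - (-4) = -1
AB × AC = (-144, 31, -1)
|AB × AC| = √21698 ≈ 147.3024
area = ½ · 147.3024 ≈ 73.651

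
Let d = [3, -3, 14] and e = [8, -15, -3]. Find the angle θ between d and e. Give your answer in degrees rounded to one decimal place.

d · e = 3·8 + (-3)·(-15) + 14·(-3) = 24 + 45 - 42 = 27
|d|² = 9 + 9 + 196 = 214,  |d| = √214 ≈ 14.628739
|e|² = 64 + 225 + 9 = 298,  |e| = √298 ≈ 17.262677
cos θ = 27 / (14.628739 · 17.262677) ≈ 0.10692
θ = arccos(0.10692) ≈ 83.9°

83.9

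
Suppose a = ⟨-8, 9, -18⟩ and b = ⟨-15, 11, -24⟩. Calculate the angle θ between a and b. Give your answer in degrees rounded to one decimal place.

8.1

a · b = (-8)·(-15) + 9·11 + (-18)·(-24) = 120 + 99 + 432 = 651
|a|² = 64 + 81 + 324 = 469,  |a| = √469 ≈ 21.656408
|b|² = 225 + 121 + 576 = 922,  |b| = √922 ≈ 30.364453
cos θ = 651 / (21.656408 · 30.364453) ≈ 0.98999
θ = arccos(0.98999) ≈ 8.1°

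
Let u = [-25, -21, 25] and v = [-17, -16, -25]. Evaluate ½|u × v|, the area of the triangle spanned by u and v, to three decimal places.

699.995

i: (-21)·(-25) - 25·(-16) = 525 - (-400) = 925
j: 25·(-17) - (-25)·(-25) = -425 - 625 = -1050
k: (-25)·(-16) - (-21)·(-17) = 400 - 357 = 43
u × v = (925, -1050, 43)
|u × v| = √(925² + (-1050)² + 43²) = √1959974 ≈ 1399.9907
area = ½ · 1399.9907 ≈ 699.995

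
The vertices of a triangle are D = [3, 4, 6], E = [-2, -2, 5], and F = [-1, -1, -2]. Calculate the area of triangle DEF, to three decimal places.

28.045

DE = (-5, -6, -1),  DF = (-4, -5, -8)
i: (-6)·(-8) - (-1)·(-5) = 48 - 5 = 43
j: (-1)·(-4) - (-5)·(-8) = 4 - 40 = -36
k: (-5)·(-5) - (-6)·(-4) = 25 - 24 = 1
DE × DF = (43, -36, 1)
|DE × DF| = √3146 ≈ 56.0892
area = ½ · 56.0892 ≈ 28.045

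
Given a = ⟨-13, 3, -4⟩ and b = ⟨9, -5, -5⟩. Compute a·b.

-112

a · b = (-13)·9 + 3·(-5) + (-4)·(-5) = -117 - 15 + 20 = -112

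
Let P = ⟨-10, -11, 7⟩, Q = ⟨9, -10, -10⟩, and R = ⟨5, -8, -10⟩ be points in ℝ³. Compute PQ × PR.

(34, 68, 42)

PQ = (19, 1, -17)
PR = (15, 3, -17)
i: 1·(-17) - (-17)·3 = -17 - (-51) = 34
j: (-17)·15 - 19·(-17) = -255 - (-323) = 68
k: 19·3 - 1·15 = 57 - 15 = 42
PQ × PR = (34, 68, 42)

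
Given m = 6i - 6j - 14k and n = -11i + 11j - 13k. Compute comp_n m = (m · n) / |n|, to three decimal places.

m · n = 6·(-11) + (-6)·11 + (-14)·(-13) = -66 - 66 + 182 = 50
|n| = √(121 + 121 + 169) = √411 ≈ 20.2731
comp_n m = 50 / √411 ≈ 2.466

2.466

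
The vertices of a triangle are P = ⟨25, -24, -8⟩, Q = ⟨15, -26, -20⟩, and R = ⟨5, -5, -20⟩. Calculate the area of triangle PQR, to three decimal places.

180.834

PQ = (-10, -2, -12),  PR = (-20, 19, -12)
i: (-2)·(-12) - (-12)·19 = 24 - (-228) = 252
j: (-12)·(-20) - (-10)·(-12) = 240 - 120 = 120
k: (-10)·19 - (-2)·(-20) = -190 - 40 = -230
PQ × PR = (252, 120, -230)
|PQ × PR| = √130804 ≈ 361.6684
area = ½ · 361.6684 ≈ 180.834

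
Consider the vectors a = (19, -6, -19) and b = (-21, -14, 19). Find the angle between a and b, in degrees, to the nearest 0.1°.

141.0

a · b = 19·(-21) + (-6)·(-14) + (-19)·19 = -399 + 84 - 361 = -676
|a|² = 361 + 36 + 361 = 758,  |a| = √758 ≈ 27.531800
|b|² = 441 + 196 + 361 = 998,  |b| = √998 ≈ 31.591138
cos θ = -676 / (27.531800 · 31.591138) ≈ -0.77723
θ = arccos(-0.77723) ≈ 141.0°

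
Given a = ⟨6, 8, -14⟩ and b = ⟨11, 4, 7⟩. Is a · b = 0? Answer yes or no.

yes

a · b = 6·11 + 8·4 + (-14)·7 = 66 + 32 - 98 = 0
Zero, so the vectors are orthogonal.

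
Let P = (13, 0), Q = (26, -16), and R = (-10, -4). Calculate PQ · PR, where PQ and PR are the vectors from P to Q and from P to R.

PQ = Q − P = (13, -16)
PR = R − P = (-23, -4)
PQ · PR = 13·(-23) + (-16)·(-4) = -299 + 64 = -235

-235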